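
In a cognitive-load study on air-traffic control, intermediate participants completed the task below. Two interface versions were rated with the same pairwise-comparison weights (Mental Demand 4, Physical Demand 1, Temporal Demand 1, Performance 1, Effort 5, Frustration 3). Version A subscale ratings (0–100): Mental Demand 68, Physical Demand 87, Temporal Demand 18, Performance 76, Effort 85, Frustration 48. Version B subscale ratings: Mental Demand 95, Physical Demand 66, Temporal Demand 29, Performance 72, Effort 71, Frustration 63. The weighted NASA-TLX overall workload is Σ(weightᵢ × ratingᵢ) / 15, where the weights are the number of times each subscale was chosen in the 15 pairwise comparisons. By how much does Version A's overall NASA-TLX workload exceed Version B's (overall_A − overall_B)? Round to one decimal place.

-4.6

Version A weighted sum = 4·68 + 1·87 + 1·18 + 1·76 + 5·85 + 3·48 = 272 + 87 + 18 + 76 + 425 + 144 = 1022; overall_A = 1022/15 = 68.1333.
Version B weighted sum = 4·95 + 1·66 + 1·29 + 1·72 + 5·71 + 3·63 = 380 + 66 + 29 + 72 + 355 + 189 = 1091; overall_B = 1091/15 = 72.7333.
Difference = 68.1333 − 72.7333 = -4.6000 ≈ -4.6.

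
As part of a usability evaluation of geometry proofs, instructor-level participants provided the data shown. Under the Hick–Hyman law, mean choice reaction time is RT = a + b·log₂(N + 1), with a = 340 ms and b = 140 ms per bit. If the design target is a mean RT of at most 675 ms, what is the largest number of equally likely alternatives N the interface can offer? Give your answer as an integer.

Set 340 + 140·log₂(N + 1) ≤ 675.
log₂(N + 1) ≤ (675 − 340) / 140 = 2.3929.
N + 1 ≤ 2^2.3929 = 5.2521.
N ≤ 4.2521, so the largest integer N is 4.

4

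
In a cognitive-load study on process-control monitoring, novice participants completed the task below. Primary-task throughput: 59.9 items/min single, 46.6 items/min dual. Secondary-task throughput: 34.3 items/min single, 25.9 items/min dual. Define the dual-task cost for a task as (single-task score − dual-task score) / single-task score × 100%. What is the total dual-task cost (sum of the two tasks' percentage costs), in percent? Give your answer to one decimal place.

Primary cost = (59.9 − 46.6) / 59.9 × 100% = 22.2037%.
Secondary cost = (34.3 − 25.9) / 34.3 × 100% = 24.4898%.
Total = 22.2037% + 24.4898% = 46.6935% ≈ 46.7%.

46.7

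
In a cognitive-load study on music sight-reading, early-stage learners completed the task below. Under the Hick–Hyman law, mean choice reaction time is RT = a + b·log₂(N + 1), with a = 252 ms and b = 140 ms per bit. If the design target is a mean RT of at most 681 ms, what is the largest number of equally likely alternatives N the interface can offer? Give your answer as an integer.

7

Set 252 + 140·log₂(N + 1) ≤ 681.
log₂(N + 1) ≤ (681 − 252) / 140 = 3.0643.
N + 1 ≤ 2^3.0643 = 8.3646.
N ≤ 7.3646, so the largest integer N is 7.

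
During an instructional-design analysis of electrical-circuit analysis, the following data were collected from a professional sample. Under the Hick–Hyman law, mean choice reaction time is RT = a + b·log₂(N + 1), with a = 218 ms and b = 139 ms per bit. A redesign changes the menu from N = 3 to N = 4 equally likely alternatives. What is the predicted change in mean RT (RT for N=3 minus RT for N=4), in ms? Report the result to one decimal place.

RT(3) = 218 + 139·log₂(4) = 218 + 139·2.0000 = 496.0000 ms.
RT(4) = 218 + 139·log₂(5) = 218 + 139·2.3219 = 540.7441 ms.
Difference = 496.0000 − 540.7441 = -44.7441 ≈ -44.7 ms.

-44.7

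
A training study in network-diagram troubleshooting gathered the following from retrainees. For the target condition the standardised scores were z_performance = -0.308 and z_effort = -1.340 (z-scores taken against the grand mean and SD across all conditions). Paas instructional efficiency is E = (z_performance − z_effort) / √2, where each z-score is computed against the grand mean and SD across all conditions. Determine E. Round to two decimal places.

z_P − z_E = -0.308 − (-1.340) = 1.0320.
E = 1.0320 / √2 = 1.0320 / 1.41421 = 0.7297 ≈ 0.73.

0.73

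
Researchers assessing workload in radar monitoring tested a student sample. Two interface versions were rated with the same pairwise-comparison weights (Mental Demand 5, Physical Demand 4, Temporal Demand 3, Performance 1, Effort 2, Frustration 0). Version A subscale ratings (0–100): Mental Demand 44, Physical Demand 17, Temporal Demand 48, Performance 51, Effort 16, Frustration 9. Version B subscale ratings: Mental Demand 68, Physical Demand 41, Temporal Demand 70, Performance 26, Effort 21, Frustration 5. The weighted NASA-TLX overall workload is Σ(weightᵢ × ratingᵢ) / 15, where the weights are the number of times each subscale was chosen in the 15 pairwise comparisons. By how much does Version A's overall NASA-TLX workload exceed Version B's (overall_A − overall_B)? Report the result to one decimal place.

-17.8

Version A weighted sum = 5·44 + 4·17 + 3·48 + 1·51 + 2·16 + 0·9 = 220 + 68 + 144 + 51 + 32 + 0 = 515; overall_A = 515/15 = 34.3333.
Version B weighted sum = 5·68 + 4·41 + 3·70 + 1·26 + 2·21 + 0·5 = 340 + 164 + 210 + 26 + 42 + 0 = 782; overall_B = 782/15 = 52.1333.
Difference = 34.3333 − 52.1333 = -17.8000 ≈ -17.8.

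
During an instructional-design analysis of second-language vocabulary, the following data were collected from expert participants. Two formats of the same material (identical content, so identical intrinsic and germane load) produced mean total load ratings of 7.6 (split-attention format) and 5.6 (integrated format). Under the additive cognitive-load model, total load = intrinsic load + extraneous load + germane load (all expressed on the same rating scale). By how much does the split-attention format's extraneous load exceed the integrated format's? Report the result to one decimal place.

2.0

Intrinsic and germane load are equal across formats, so the difference in total load equals the difference in extraneous load.
Extraneous-load difference = 7.6 − 5.6 = 2.0.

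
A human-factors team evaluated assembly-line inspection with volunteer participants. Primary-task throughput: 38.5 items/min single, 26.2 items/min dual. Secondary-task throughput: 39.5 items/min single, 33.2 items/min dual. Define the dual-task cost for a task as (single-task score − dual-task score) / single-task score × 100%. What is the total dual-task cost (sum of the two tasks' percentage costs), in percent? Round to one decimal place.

Primary cost = (38.5 − 26.2) / 38.5 × 100% = 31.9481%.
Secondary cost = (39.5 − 33.2) / 39.5 × 100% = 15.9494%.
Total = 31.9481% + 15.9494% = 47.8975% ≈ 47.9%.

47.9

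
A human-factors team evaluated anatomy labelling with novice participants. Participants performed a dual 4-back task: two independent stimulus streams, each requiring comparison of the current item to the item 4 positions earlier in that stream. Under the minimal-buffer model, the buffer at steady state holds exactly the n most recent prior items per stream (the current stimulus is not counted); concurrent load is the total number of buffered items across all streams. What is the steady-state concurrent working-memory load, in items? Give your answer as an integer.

Each stream's buffer holds its 4 most recent prior items.
Two independent streams: 2 × 4 = 8 buffered items at steady state.

8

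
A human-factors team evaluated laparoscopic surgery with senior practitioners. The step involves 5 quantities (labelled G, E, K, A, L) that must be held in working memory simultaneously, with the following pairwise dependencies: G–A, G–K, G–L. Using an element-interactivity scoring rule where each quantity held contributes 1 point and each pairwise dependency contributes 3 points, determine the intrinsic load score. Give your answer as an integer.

14

Count of quantities held simultaneously: 5.
Count of pairwise dependencies listed: 3.
Element contribution: 5 × 1 = 5.
Interaction contribution: 3 × 3 = 9.
Intrinsic load = 5 + 9 = 14.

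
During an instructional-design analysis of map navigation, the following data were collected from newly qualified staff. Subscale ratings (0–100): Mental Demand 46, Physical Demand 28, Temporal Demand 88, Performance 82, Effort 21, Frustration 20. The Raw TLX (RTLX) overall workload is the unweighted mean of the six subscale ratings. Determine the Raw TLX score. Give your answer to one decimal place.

Sum of ratings = 46 + 28 + 88 + 82 + 21 + 20 = 285.
RTLX = 285 / 6 = 47.5000 ≈ 47.5.

47.5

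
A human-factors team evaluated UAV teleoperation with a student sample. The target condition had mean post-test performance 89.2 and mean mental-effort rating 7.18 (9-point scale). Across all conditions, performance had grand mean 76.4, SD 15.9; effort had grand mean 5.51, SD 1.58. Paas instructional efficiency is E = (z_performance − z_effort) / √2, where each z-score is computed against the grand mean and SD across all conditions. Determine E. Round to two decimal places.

-0.18

z_performance = (89.2 − 76.4) / 15.9 = 12.8000 / 15.9 = 0.8050.
z_effort = (7.18 − 5.51) / 1.58 = 1.6700 / 1.58 = 1.0570.
z_P − z_E = 0.8050 − 1.0570 = -0.2520.
E = -0.2520 / √2 = -0.2520 / 1.41421 = -0.1782 ≈ -0.18.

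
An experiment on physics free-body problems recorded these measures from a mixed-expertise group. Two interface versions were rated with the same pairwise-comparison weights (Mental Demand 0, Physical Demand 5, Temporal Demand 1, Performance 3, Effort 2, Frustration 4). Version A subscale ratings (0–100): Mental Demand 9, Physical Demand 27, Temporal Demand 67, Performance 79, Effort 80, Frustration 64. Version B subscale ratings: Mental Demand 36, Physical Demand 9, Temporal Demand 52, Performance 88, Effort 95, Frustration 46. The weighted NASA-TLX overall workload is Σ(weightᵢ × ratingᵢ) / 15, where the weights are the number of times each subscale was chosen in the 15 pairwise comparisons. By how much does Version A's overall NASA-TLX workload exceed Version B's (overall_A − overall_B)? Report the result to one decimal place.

8.0

Version A weighted sum = 0·9 + 5·27 + 1·67 + 3·79 + 2·80 + 4·64 = 0 + 135 + 67 + 237 + 160 + 256 = 855; overall_A = 855/15 = 57.0000.
Version B weighted sum = 0·36 + 5·9 + 1·52 + 3·88 + 2·95 + 4·46 = 0 + 45 + 52 + 264 + 190 + 184 = 735; overall_B = 735/15 = 49.0000.
Difference = 57.0000 − 49.0000 = 8.0000 ≈ 8.0.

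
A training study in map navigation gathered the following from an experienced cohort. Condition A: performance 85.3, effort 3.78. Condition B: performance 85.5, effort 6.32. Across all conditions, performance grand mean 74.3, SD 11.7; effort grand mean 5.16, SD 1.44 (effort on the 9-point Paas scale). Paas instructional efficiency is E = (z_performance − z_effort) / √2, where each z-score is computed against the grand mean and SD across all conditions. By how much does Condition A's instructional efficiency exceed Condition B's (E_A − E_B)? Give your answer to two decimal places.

1.24

Condition A: z_P = (85.3 − 74.3)/11.7 = 0.9402; z_E = (3.78 − 5.16)/1.44 = -0.9583; E_A = (0.9402 − (-0.9583))/√2 = 1.3424.
Condition B: z_P = (85.5 − 74.3)/11.7 = 0.9573; z_E = (6.32 − 5.16)/1.44 = 0.8056; E_B = (0.9573 − 0.8056)/√2 = 0.1073.
E_A − E_B = 1.3424 − 0.1073 = 1.2351 ≈ 1.24.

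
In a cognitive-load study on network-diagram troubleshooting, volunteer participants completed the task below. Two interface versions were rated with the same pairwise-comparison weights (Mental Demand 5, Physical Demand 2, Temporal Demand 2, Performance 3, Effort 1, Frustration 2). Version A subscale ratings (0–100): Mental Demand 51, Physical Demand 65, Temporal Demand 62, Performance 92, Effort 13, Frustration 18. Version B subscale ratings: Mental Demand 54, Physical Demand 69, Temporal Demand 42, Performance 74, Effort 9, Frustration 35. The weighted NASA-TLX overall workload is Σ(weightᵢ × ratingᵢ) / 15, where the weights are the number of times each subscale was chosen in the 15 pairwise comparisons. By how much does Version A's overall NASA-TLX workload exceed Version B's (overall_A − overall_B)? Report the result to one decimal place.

Version A weighted sum = 5·51 + 2·65 + 2·62 + 3·92 + 1·13 + 2·18 = 255 + 130 + 124 + 276 + 13 + 36 = 834; overall_A = 834/15 = 55.6000.
Version B weighted sum = 5·54 + 2·69 + 2·42 + 3·74 + 1·9 + 2·35 = 270 + 138 + 84 + 222 + 9 + 70 = 793; overall_B = 793/15 = 52.8667.
Difference = 55.6000 − 52.8667 = 2.7333 ≈ 2.7.

2.7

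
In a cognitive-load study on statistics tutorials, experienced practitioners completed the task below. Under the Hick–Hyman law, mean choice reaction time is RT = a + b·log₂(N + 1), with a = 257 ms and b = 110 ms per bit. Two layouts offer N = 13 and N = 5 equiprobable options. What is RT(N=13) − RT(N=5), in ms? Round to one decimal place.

134.5

RT(13) = 257 + 110·log₂(14) = 257 + 110·3.8074 = 675.8140 ms.
RT(5) = 257 + 110·log₂(6) = 257 + 110·2.5850 = 541.3500 ms.
Difference = 675.8140 − 541.3500 = 134.4640 ≈ 134.5 ms.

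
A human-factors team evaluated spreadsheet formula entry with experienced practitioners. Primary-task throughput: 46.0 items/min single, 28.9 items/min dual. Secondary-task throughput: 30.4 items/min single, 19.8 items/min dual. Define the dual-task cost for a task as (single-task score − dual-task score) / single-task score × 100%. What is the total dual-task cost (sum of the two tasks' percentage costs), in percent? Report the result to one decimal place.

Primary cost = (46.0 − 28.9) / 46.0 × 100% = 37.1739%.
Secondary cost = (30.4 − 19.8) / 30.4 × 100% = 34.8684%.
Total = 37.1739% + 34.8684% = 72.0423% ≈ 72.0%.

72.0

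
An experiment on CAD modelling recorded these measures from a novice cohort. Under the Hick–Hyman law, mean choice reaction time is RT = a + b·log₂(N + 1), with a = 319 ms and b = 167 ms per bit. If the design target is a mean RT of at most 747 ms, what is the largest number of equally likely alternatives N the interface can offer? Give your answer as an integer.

4

Set 319 + 167·log₂(N + 1) ≤ 747.
log₂(N + 1) ≤ (747 − 319) / 167 = 2.5629.
N + 1 ≤ 2^2.5629 = 5.9089.
N ≤ 4.9089, so the largest integer N is 4.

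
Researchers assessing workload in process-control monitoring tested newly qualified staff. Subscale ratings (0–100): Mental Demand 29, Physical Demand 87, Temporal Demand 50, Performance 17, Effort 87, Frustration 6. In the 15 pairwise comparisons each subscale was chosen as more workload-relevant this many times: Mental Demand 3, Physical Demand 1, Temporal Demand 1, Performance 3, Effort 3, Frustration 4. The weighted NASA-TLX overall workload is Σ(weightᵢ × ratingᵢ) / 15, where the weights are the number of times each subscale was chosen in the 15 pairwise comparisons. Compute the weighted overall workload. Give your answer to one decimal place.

37.3

The tallies are the weights (they sum to 15).
Weighted sum = 3·29 + 1·87 + 1·50 + 3·17 + 3·87 + 4·6
            = 87 + 87 + 50 + 51 + 261 + 24 = 560.
Overall workload = 560 / 15 = 37.3333 ≈ 37.3.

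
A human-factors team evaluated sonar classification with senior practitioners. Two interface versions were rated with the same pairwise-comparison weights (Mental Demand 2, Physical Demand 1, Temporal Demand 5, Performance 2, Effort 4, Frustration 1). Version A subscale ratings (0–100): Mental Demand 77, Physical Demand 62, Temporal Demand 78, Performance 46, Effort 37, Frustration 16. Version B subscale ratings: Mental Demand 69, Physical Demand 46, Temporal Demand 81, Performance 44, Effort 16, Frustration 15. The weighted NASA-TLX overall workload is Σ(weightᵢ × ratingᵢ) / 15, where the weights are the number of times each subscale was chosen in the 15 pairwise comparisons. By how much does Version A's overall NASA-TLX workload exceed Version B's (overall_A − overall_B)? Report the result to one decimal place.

7.1

Version A weighted sum = 2·77 + 1·62 + 5·78 + 2·46 + 4·37 + 1·16 = 154 + 62 + 390 + 92 + 148 + 16 = 862; overall_A = 862/15 = 57.4667.
Version B weighted sum = 2·69 + 1·46 + 5·81 + 2·44 + 4·16 + 1·15 = 138 + 46 + 405 + 88 + 64 + 15 = 756; overall_B = 756/15 = 50.4000.
Difference = 57.4667 − 50.4000 = 7.0667 ≈ 7.1.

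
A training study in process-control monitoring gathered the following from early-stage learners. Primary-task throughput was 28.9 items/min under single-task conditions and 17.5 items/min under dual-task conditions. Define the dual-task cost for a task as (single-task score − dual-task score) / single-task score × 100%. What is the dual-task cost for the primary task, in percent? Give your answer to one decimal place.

39.4

Cost = (28.9 − 17.5) / 28.9 × 100%
     = 11.4000 / 28.9 × 100% = 39.4464%.
≈ 39.4%.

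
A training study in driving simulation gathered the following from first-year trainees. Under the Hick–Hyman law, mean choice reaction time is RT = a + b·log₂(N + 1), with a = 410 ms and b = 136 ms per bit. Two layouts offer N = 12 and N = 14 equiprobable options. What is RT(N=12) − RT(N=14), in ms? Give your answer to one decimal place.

RT(12) = 410 + 136·log₂(13) = 410 + 136·3.7004 = 913.2544 ms.
RT(14) = 410 + 136·log₂(15) = 410 + 136·3.9069 = 941.3384 ms.
Difference = 913.2544 − 941.3384 = -28.0840 ≈ -28.1 ms.

-28.1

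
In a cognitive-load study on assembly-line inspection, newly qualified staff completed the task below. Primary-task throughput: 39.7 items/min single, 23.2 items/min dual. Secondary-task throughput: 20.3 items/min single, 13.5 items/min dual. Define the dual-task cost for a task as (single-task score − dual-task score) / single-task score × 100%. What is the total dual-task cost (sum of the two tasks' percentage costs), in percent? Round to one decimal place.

75.1

Primary cost = (39.7 − 23.2) / 39.7 × 100% = 41.5617%.
Secondary cost = (20.3 − 13.5) / 20.3 × 100% = 33.4975%.
Total = 41.5617% + 33.4975% = 75.0592% ≈ 75.1%.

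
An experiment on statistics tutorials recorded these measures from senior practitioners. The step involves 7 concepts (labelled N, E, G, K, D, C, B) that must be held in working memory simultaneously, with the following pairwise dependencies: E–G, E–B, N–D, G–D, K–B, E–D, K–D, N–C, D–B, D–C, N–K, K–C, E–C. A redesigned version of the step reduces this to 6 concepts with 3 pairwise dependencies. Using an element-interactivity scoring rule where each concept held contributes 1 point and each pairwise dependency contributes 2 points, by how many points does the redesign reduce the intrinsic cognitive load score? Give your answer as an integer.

Original: 7 × 1 + 13 × 2 = 7 + 26 = 33.
Redesigned: 6 × 1 + 3 × 2 = 6 + 6 = 12.
Reduction = 33 − 12 = 21.

21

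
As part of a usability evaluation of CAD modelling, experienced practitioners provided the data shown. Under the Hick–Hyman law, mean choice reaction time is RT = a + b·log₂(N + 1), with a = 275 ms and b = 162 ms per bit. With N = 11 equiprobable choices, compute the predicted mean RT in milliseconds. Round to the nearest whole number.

856

log₂(11 + 1) = log₂(12) = 3.5850.
RT = 275 + 162 × 3.5850 = 275 + 580.7700 = 855.7700 ms.
≈ 856 ms.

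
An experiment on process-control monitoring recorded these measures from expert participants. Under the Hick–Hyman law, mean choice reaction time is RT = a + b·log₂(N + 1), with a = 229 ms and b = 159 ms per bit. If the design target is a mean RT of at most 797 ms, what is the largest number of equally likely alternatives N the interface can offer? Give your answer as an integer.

10

Set 229 + 159·log₂(N + 1) ≤ 797.
log₂(N + 1) ≤ (797 − 229) / 159 = 3.5723.
N + 1 ≤ 2^3.5723 = 11.8951.
N ≤ 10.8951, so the largest integer N is 10.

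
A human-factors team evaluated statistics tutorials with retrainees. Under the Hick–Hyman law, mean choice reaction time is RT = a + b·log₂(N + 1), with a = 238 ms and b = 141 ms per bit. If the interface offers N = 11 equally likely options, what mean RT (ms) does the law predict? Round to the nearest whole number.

743

log₂(11 + 1) = log₂(12) = 3.5850.
RT = 238 + 141 × 3.5850 = 238 + 505.4850 = 743.4850 ms.
≈ 743 ms.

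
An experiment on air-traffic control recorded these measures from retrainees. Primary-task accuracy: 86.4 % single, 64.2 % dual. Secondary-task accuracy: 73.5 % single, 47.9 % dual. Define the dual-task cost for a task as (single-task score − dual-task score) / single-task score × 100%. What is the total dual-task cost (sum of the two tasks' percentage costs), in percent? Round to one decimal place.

Primary cost = (86.4 − 64.2) / 86.4 × 100% = 25.6944%.
Secondary cost = (73.5 − 47.9) / 73.5 × 100% = 34.8299%.
Total = 25.6944% + 34.8299% = 60.5243% ≈ 60.5%.

60.5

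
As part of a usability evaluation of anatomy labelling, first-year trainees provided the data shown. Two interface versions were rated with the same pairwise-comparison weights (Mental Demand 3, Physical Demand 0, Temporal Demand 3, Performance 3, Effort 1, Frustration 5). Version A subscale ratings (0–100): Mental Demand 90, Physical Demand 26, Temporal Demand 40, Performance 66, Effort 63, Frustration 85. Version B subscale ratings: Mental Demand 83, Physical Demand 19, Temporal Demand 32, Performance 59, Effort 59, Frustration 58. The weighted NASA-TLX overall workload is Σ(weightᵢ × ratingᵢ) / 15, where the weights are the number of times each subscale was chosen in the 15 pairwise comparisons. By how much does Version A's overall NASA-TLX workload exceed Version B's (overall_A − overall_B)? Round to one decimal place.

Version A weighted sum = 3·90 + 0·26 + 3·40 + 3·66 + 1·63 + 5·85 = 270 + 0 + 120 + 198 + 63 + 425 = 1076; overall_A = 1076/15 = 71.7333.
Version B weighted sum = 3·83 + 0·19 + 3·32 + 3·59 + 1·59 + 5·58 = 249 + 0 + 96 + 177 + 59 + 290 = 871; overall_B = 871/15 = 58.0667.
Difference = 71.7333 − 58.0667 = 13.6666 ≈ 13.7.

13.7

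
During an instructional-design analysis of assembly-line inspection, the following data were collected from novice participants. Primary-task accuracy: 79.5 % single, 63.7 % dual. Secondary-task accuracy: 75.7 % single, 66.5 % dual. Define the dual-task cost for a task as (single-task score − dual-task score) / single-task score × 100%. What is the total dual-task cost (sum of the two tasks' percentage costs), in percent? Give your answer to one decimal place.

32.0

Primary cost = (79.5 − 63.7) / 79.5 × 100% = 19.8742%.
Secondary cost = (75.7 − 66.5) / 75.7 × 100% = 12.1532%.
Total = 19.8742% + 12.1532% = 32.0274% ≈ 32.0%.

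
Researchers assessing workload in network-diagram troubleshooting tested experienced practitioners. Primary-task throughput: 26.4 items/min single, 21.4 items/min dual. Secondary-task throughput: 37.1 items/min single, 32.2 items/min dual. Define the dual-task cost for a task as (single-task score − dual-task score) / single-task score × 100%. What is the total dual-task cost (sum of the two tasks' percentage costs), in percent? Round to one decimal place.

32.1

Primary cost = (26.4 − 21.4) / 26.4 × 100% = 18.9394%.
Secondary cost = (37.1 − 32.2) / 37.1 × 100% = 13.2075%.
Total = 18.9394% + 13.2075% = 32.1469% ≈ 32.1%.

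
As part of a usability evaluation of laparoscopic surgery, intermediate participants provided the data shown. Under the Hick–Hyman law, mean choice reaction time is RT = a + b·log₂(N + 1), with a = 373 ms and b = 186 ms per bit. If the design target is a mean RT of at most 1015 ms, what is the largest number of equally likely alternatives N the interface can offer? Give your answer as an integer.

Set 373 + 186·log₂(N + 1) ≤ 1015.
log₂(N + 1) ≤ (1015 − 373) / 186 = 3.4516.
N + 1 ≤ 2^3.4516 = 10.9404.
N ≤ 9.9404, so the largest integer N is 9.

9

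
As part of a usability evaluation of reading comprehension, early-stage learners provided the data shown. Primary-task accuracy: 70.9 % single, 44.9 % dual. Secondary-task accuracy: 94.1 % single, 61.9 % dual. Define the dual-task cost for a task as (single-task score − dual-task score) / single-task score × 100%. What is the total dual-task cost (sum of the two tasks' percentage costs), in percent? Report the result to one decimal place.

Primary cost = (70.9 − 44.9) / 70.9 × 100% = 36.6714%.
Secondary cost = (94.1 − 61.9) / 94.1 × 100% = 34.2189%.
Total = 36.6714% + 34.2189% = 70.8903% ≈ 70.9%.

70.9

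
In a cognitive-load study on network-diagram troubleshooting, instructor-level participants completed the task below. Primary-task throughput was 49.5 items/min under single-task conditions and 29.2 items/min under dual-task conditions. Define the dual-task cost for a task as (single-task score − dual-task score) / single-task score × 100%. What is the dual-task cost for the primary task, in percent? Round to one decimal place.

41.0

Cost = (49.5 − 29.2) / 49.5 × 100%
     = 20.3000 / 49.5 × 100% = 41.0101%.
≈ 41.0%.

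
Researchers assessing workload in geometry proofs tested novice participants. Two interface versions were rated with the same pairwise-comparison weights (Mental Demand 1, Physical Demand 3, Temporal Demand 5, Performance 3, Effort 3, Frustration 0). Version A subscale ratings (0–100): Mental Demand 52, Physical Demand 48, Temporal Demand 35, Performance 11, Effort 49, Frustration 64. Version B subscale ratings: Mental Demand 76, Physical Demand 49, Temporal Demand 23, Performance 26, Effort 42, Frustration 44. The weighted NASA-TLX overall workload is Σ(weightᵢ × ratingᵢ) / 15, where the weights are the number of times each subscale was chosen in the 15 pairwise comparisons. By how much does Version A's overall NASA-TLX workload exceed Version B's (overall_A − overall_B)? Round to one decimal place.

0.6

Version A weighted sum = 1·52 + 3·48 + 5·35 + 3·11 + 3·49 + 0·64 = 52 + 144 + 175 + 33 + 147 + 0 = 551; overall_A = 551/15 = 36.7333.
Version B weighted sum = 1·76 + 3·49 + 5·23 + 3·26 + 3·42 + 0·44 = 76 + 147 + 115 + 78 + 126 + 0 = 542; overall_B = 542/15 = 36.1333.
Difference = 36.7333 − 36.1333 = 0.6000 ≈ 0.6.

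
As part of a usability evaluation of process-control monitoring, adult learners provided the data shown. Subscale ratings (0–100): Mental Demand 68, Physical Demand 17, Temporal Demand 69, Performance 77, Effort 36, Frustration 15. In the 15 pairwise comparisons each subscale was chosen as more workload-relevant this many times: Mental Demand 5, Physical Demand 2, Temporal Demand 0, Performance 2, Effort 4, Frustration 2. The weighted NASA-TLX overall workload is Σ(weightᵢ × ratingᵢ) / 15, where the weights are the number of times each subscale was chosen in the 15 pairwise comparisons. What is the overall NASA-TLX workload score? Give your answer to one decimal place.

The tallies are the weights (they sum to 15).
Weighted sum = 5·68 + 2·17 + 0·69 + 2·77 + 4·36 + 2·15
            = 340 + 34 + 0 + 154 + 144 + 30 = 702.
Overall workload = 702 / 15 = 46.8000 ≈ 46.8.

46.8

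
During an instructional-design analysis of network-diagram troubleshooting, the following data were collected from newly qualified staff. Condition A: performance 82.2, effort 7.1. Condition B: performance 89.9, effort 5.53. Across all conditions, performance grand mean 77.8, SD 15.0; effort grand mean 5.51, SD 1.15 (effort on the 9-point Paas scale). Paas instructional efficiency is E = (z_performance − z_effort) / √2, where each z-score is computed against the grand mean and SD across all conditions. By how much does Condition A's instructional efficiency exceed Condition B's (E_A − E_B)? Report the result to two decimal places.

-1.33

Condition A: z_P = (82.2 − 77.8)/15.0 = 0.2933; z_E = (7.1 − 5.51)/1.15 = 1.3826; E_A = (0.2933 − 1.3826)/√2 = -0.7703.
Condition B: z_P = (89.9 − 77.8)/15.0 = 0.8067; z_E = (5.53 − 5.51)/1.15 = 0.0174; E_B = (0.8067 − 0.0174)/√2 = 0.5581.
E_A − E_B = -0.7703 − 0.5581 = -1.3284 ≈ -1.33.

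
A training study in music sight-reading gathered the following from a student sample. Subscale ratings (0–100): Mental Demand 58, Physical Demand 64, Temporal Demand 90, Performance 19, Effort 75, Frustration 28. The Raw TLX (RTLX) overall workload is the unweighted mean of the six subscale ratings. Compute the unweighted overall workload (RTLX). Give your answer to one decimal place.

Sum of ratings = 58 + 64 + 90 + 19 + 75 + 28 = 334.
RTLX = 334 / 6 = 55.6667 ≈ 55.7.

55.7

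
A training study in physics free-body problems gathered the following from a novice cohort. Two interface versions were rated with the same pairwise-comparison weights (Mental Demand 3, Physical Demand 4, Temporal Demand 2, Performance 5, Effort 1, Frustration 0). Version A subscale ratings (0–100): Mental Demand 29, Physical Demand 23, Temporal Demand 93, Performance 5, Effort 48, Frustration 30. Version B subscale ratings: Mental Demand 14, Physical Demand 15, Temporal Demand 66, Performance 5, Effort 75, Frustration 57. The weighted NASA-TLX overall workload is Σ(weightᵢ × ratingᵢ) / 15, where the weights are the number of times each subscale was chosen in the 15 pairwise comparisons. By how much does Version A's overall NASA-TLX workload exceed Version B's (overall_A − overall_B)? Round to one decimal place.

Version A weighted sum = 3·29 + 4·23 + 2·93 + 5·5 + 1·48 + 0·30 = 87 + 92 + 186 + 25 + 48 + 0 = 438; overall_A = 438/15 = 29.2000.
Version B weighted sum = 3·14 + 4·15 + 2·66 + 5·5 + 1·75 + 0·57 = 42 + 60 + 132 + 25 + 75 + 0 = 334; overall_B = 334/15 = 22.2667.
Difference = 29.2000 − 22.2667 = 6.9333 ≈ 6.9.

6.9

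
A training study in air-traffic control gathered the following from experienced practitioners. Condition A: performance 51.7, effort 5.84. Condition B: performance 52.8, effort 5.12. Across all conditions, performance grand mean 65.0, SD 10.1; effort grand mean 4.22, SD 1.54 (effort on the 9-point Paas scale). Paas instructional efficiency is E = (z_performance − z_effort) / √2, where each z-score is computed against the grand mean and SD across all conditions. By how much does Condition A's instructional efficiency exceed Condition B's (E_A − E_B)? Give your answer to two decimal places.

-0.41

Condition A: z_P = (51.7 − 65.0)/10.1 = -1.3168; z_E = (5.84 − 4.22)/1.54 = 1.0519; E_A = (-1.3168 − 1.0519)/√2 = -1.6749.
Condition B: z_P = (52.8 − 65.0)/10.1 = -1.2079; z_E = (5.12 − 4.22)/1.54 = 0.5844; E_B = (-1.2079 − 0.5844)/√2 = -1.2673.
E_A − E_B = -1.6749 − (-1.2673) = -0.4076 ≈ -0.41.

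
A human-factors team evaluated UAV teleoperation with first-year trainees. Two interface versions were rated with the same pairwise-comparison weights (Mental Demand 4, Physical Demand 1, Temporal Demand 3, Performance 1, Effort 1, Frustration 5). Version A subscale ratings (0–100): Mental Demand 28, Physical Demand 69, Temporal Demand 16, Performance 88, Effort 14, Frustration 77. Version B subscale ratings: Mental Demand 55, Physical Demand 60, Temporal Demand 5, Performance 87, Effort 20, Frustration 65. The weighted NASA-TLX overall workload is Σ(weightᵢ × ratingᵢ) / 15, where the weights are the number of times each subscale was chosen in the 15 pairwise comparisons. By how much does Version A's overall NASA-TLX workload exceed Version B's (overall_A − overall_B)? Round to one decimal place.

Version A weighted sum = 4·28 + 1·69 + 3·16 + 1·88 + 1·14 + 5·77 = 112 + 69 + 48 + 88 + 14 + 385 = 716; overall_A = 716/15 = 47.7333.
Version B weighted sum = 4·55 + 1·60 + 3·5 + 1·87 + 1·20 + 5·65 = 220 + 60 + 15 + 87 + 20 + 325 = 727; overall_B = 727/15 = 48.4667.
Difference = 47.7333 − 48.4667 = -0.7334 ≈ -0.7.

-0.7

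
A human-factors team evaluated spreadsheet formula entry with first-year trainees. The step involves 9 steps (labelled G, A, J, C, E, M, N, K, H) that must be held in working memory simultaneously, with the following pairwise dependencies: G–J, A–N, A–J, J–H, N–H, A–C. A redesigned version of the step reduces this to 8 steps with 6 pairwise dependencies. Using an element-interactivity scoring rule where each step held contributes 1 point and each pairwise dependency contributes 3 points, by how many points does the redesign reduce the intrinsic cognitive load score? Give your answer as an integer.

Original: 9 × 1 + 6 × 3 = 9 + 18 = 27.
Redesigned: 8 × 1 + 6 × 3 = 8 + 18 = 26.
Reduction = 27 − 26 = 1.

1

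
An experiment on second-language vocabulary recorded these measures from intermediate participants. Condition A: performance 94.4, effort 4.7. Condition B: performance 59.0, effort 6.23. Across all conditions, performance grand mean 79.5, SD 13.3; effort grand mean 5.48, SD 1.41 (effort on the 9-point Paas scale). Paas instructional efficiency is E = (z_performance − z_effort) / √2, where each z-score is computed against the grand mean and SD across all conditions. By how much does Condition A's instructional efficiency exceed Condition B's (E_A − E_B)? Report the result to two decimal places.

Condition A: z_P = (94.4 − 79.5)/13.3 = 1.1203; z_E = (4.7 − 5.48)/1.41 = -0.5532; E_A = (1.1203 − (-0.5532))/√2 = 1.1833.
Condition B: z_P = (59.0 − 79.5)/13.3 = -1.5414; z_E = (6.23 − 5.48)/1.41 = 0.5319; E_B = (-1.5414 − 0.5319)/√2 = -1.4660.
E_A − E_B = 1.1833 − (-1.4660) = 2.6493 ≈ 2.65.

2.65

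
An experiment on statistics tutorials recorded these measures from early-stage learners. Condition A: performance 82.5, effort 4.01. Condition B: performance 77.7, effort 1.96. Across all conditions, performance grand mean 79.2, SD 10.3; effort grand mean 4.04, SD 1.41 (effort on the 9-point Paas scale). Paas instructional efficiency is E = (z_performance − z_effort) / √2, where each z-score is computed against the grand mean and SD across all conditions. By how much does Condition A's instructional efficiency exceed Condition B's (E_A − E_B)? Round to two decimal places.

-0.70

Condition A: z_P = (82.5 − 79.2)/10.3 = 0.3204; z_E = (4.01 − 4.04)/1.41 = -0.0213; E_A = (0.3204 − (-0.0213))/√2 = 0.2416.
Condition B: z_P = (77.7 − 79.2)/10.3 = -0.1456; z_E = (1.96 − 4.04)/1.41 = -1.4752; E_B = (-0.1456 − (-1.4752))/√2 = 0.9402.
E_A − E_B = 0.2416 − 0.9402 = -0.6986 ≈ -0.70.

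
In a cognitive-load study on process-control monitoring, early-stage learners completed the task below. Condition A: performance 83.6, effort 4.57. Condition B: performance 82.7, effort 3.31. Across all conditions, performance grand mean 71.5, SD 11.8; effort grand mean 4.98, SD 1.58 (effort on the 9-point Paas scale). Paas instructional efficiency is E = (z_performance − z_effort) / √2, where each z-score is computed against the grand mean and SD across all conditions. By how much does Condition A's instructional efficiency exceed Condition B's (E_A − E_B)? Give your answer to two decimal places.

Condition A: z_P = (83.6 − 71.5)/11.8 = 1.0254; z_E = (4.57 − 4.98)/1.58 = -0.2595; E_A = (1.0254 − (-0.2595))/√2 = 0.9086.
Condition B: z_P = (82.7 − 71.5)/11.8 = 0.9492; z_E = (3.31 − 4.98)/1.58 = -1.0570; E_B = (0.9492 − (-1.0570))/√2 = 1.4186.
E_A − E_B = 0.9086 − 1.4186 = -0.5100 ≈ -0.51.

-0.51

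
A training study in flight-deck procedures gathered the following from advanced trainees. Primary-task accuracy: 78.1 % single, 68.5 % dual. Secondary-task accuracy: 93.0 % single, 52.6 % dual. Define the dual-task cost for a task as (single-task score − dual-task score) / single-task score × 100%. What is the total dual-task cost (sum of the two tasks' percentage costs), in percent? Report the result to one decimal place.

55.7

Primary cost = (78.1 − 68.5) / 78.1 × 100% = 12.2919%.
Secondary cost = (93.0 − 52.6) / 93.0 × 100% = 43.4409%.
Total = 12.2919% + 43.4409% = 55.7328% ≈ 55.7%.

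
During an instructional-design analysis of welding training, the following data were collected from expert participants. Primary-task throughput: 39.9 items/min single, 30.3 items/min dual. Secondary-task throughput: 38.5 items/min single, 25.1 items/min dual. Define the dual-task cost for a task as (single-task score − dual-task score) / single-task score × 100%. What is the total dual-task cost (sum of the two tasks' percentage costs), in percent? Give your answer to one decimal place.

58.9

Primary cost = (39.9 − 30.3) / 39.9 × 100% = 24.0602%.
Secondary cost = (38.5 − 25.1) / 38.5 × 100% = 34.8052%.
Total = 24.0602% + 34.8052% = 58.8654% ≈ 58.9%.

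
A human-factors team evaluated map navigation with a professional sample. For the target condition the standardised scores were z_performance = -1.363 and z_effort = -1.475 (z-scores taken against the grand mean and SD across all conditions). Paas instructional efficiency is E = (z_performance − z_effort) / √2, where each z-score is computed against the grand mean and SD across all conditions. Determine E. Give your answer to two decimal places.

0.08

z_P − z_E = -1.363 − (-1.475) = 0.1120.
E = 0.1120 / √2 = 0.1120 / 1.41421 = 0.0792 ≈ 0.08.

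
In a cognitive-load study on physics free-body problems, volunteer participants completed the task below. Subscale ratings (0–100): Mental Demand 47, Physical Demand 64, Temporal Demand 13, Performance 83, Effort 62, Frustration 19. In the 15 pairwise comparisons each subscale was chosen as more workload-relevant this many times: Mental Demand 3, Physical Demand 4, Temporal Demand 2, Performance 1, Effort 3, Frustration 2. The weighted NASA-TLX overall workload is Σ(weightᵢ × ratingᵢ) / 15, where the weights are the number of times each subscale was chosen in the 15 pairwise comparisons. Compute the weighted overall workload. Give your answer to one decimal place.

48.7

The tallies are the weights (they sum to 15).
Weighted sum = 3·47 + 4·64 + 2·13 + 1·83 + 3·62 + 2·19
            = 141 + 256 + 26 + 83 + 186 + 38 = 730.
Overall workload = 730 / 15 = 48.6667 ≈ 48.7.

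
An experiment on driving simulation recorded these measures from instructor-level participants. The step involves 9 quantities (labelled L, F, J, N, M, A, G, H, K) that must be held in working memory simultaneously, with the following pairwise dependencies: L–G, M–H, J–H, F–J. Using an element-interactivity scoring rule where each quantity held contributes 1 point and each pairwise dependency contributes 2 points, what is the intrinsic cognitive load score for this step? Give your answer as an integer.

Count of quantities held simultaneously: 9.
Count of pairwise dependencies listed: 4.
Element contribution: 9 × 1 = 9.
Interaction contribution: 4 × 2 = 8.
Intrinsic load = 9 + 8 = 17.

17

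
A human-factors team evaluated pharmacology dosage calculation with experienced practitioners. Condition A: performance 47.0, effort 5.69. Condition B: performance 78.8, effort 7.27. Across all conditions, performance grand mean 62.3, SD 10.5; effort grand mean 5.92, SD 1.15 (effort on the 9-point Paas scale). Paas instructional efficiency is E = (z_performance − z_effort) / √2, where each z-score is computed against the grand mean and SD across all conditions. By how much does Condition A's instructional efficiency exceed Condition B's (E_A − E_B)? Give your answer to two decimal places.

Condition A: z_P = (47.0 − 62.3)/10.5 = -1.4571; z_E = (5.69 − 5.92)/1.15 = -0.2000; E_A = (-1.4571 − (-0.2000))/√2 = -0.8889.
Condition B: z_P = (78.8 − 62.3)/10.5 = 1.5714; z_E = (7.27 − 5.92)/1.15 = 1.1739; E_B = (1.5714 − 1.1739)/√2 = 0.2811.
E_A − E_B = -0.8889 − 0.2811 = -1.1700 ≈ -1.17.

-1.17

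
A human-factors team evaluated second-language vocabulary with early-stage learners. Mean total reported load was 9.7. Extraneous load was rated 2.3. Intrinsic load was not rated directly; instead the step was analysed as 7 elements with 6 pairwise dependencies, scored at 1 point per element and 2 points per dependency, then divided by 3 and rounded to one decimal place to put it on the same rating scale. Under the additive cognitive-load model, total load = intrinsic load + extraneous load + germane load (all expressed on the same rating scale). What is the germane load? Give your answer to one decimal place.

1.1

Intrinsic (element-interactivity): (7 × 1 + 6 × 2) / 3 = 19 / 3 = 6.3333 → 6.3.
germane load = total − intrinsic − extraneous
             = 9.7 − 6.3 − 2.3 = 1.1.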